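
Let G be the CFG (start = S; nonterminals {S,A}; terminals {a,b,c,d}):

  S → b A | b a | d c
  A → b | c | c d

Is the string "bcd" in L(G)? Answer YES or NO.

Convert to CNF:
  S -> T1 T0 | T2 A | T2 T3
  A -> T0 T1 | b | c
  T0 -> c
  T1 -> d
  T2 -> b
  T3 -> a

Fill CYK table bottom-up:
  T[0,0] 'b' = {A,T2}  orig:{A}
  T[1,1] 'c' = {A,T0}  orig:{A}
  T[2,2] 'd' = {T1}  orig:{}
  T[0,1] 'bc' = {S}
  T[1,2] 'cd' = {A}
  T[0,2] 'bcd' = {S}

S ∈ T[0,2] ⇒ YES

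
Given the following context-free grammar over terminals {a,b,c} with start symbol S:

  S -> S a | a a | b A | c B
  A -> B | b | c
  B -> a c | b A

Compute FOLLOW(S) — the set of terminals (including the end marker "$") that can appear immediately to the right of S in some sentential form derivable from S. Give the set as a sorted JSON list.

FIRST iteration:
pass 1:
  A via A→b: +{b}
  A via A→c: +{c}
  B via B→a c: +{a}
  B via B→b A: +{b}
  S via S→a a: +{a}
  S via S→b A: +{b}
  S via S→c B: +{c}
  FIRST(S)={a,b,c}  FIRST(A)={b,c}  FIRST(B)={a,b}
pass 2:
  A via A→B: +{a}
  FIRST(S)={a,b,c}  FIRST(A)={a,b,c}  FIRST(B)={a,b}
pass 3: (no change)
  FIRST(S)={a,b,c}  FIRST(A)={a,b,c}  FIRST(B)={a,b}

FOLLOW sets:
seed FOLLOW(S) with $
pass 1:
  S→S a: FOLLOW(S) ⊇ FIRST(a) = {a}; new: +{a}
  S→b A: FOLLOW(A) ⊇ FOLLOW(S) ⊇ {$,a}; new: +{$,a}
  S→c B: FOLLOW(B) ⊇ FOLLOW(S) ⊇ {$,a}; new: +{$,a}
  S: {$,a}  A: {$,a}  B: {$,a}
pass 2: (stable)
  S: {$,a}  A: {$,a}  B: {$,a}

FOLLOW(S) = ["$", "a"]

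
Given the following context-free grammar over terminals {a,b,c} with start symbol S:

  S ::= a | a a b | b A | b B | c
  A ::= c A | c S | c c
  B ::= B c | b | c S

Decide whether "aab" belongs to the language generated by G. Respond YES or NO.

CNF form of G:
  S -> T1 X3 | T2 A | T2 B | a | c
  A -> T0 A | T0 S | T0 T0
  B -> B T0 | T0 S | b
  T0 -> c
  T1 -> a
  T2 -> b
  X3 -> T1 T2

CYK fill:
  cell(0,0) a: {S,T1}  orig:{S}
  cell(1,1) a: {S,T1}  orig:{S}
  cell(2,2) b: {B,T2}  orig:{B}
  cell(0,1) aa: ∅
  cell(1,2) ab: {X3}  orig:{}
  cell(0,2) aab: {S}

S ∈ T[0,2] ⇒ YES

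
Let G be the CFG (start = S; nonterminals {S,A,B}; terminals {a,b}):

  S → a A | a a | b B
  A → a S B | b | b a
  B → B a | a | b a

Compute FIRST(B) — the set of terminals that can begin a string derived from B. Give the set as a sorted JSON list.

Compute FIRST by fixpoint:
iter 1:
  A via A→a S B: +{a}
  A via A→b: +{b}
  B via B→a: +{a}
  B via B→b a: +{b}
  S via S→a A: +{a}
  S via S→b B: +{b}
  FIRST[S]={a,b}  FIRST[A]={a,b}  FIRST[B]={a,b}
iter 2: (stable)
  FIRST[S]={a,b}  FIRST[A]={a,b}  FIRST[B]={a,b}

FIRST(B) = ["a", "b"]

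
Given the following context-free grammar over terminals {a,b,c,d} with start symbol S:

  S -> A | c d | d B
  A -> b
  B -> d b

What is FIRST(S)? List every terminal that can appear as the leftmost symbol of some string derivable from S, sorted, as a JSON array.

Compute FIRST by fixpoint:
pass 1:
  A via A→b: +{b}
  B via B→d b: +{d}
  S via S→A: +{b}
  S via S→c d: +{c}
  S via S→d B: +{d}
  FIRST(S)={b,c,d}  FIRST(A)={b}  FIRST(B)={d}
pass 2: (stable)
  FIRST(S)={b,c,d}  FIRST(A)={b}  FIRST(B)={d}

FIRST(S) = ["b", "c", "d"]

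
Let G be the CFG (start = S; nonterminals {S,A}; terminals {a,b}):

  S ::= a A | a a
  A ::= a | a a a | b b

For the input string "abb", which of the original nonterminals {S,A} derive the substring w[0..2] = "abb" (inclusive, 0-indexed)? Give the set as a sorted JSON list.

CNF form of G:
  S -> T0 A | T0 T0
  A -> T0 X2 | T1 T1 | a
  T0 -> a
  T1 -> b
  X2 -> T0 T0

Fill CYK table bottom-up, restricted to cells inside w[0..2]:
  cell(0,0) a: {A,T0}  orig:{A}
  cell(1,1) b: {T1}  orig:{}
  cell(2,2) b: {T1}  orig:{}
  cell(0,1) ab: ∅
  cell(1,2) bb: {A}
  cell(0,2) abb: {S}

Original NTs in T[0,2] deriving "abb": ["S"]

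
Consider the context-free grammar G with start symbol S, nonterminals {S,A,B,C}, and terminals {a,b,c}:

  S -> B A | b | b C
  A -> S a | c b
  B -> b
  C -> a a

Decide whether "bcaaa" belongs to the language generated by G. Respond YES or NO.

CNF form of G:
  S -> B A | T2 C | b
  A -> S T0 | T1 T2
  B -> b
  C -> T0 T0
  T0 -> a
  T1 -> c
  T2 -> b

CYK table (by increasing span):
  cell(0,0) b: {B,S,T2}  orig:{B,S}
  cell(1,1) c: {T1}  orig:{}
  cell(2,2) a: {T0}  orig:{}
  cell(3,3) a: {T0}  orig:{}
  cell(4,4) a: {T0}  orig:{}
  cell(0,1) bc: ∅
  cell(1,2) ca: ∅
  cell(2,3) aa: {C}
  cell(3,4) aa: {C}
  cell(0,2) bca: ∅
  cell(1,3) caa: ∅
  cell(2,4) aaa: ∅
  cell(0,3) bcaa: ∅
  cell(1,4) caaa: ∅
  cell(0,4) bcaaa: ∅

S ∉ T[0,4] ⇒ NO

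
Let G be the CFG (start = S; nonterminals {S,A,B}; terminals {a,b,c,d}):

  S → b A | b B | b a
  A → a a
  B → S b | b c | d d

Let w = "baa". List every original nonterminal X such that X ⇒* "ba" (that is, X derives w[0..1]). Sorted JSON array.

Convert to CNF:
  S -> T1 A | T1 B | T1 T0
  A -> T0 T0
  B -> S T1 | T1 T2 | T3 T3
  T0 -> a
  T1 -> b
  T2 -> c
  T3 -> d

Fill CYK table bottom-up (cells [i..j] with 0 ≤ i ≤ j ≤ 1 only):
  [0..0]={T1}  "b"  orig:{}
  [1..1]={T0}  "a"  orig:{}
  [0..1]={S}  "ba"

Original NTs in T[0,1] deriving "ba": ["S"]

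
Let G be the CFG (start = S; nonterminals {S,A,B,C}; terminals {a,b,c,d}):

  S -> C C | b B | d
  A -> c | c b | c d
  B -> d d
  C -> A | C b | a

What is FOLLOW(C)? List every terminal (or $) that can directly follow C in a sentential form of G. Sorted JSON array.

FIRST sets, iterate to fixpoint:
pass 1:
  A via A→c: +{c}
  B via B→d d: +{d}
  C via C→A: +{c}
  C via C→a: +{a}
  S via S→C C: +{a,c}
  S via S→b B: +{b}
  S via S→d: +{d}
  FIRST(S)={a,b,c,d}  FIRST(A)={c}  FIRST(B)={d}  FIRST(C)={a,c}
pass 2: (stable)
  FIRST(S)={a,b,c,d}  FIRST(A)={c}  FIRST(B)={d}  FIRST(C)={a,c}

Compute FOLLOW by fixpoint:
seed FOLLOW(S) with $
round 1:
  C→C b: FOLLOW(C) ⊇ FIRST(b) = {b}; new: +{b}
  S→C C: FOLLOW(C) ⊇ FIRST(C) = {a,c}; new: +{a,c}
  S→C C: FOLLOW(C) ⊇ FOLLOW(S) ⊇ {$}; new: +{$}
  S→b B: FOLLOW(B) ⊇ FOLLOW(S) ⊇ {$}; new: +{$}
  FOLLOW(S)={$}  FOLLOW(A)={}  FOLLOW(B)={$}  FOLLOW(C)={$,a,b,c}
round 2:
  C→A: FOLLOW(A) ⊇ FOLLOW(C) ⊇ {$,a,b,c}; new: +{$,a,b,c}
  FOLLOW(S)={$}  FOLLOW(A)={$,a,b,c}  FOLLOW(B)={$}  FOLLOW(C)={$,a,b,c}
round 3: (stable)
  FOLLOW(S)={$}  FOLLOW(A)={$,a,b,c}  FOLLOW(B)={$}  FOLLOW(C)={$,a,b,c}

FOLLOW(C) = ["$", "a", "b", "c"]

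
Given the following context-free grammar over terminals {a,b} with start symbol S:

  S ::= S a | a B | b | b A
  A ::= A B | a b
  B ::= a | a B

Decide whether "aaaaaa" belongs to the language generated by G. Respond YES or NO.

Convert to CNF:
  S -> S T0 | T0 B | T1 A | b
  A -> A B | T0 T1
  B -> T0 B | a
  T0 -> a
  T1 -> b

CYK table (by increasing span):
  T[0,0] 'a' = {B,T0}  orig:{B}
  T[1,1] 'a' = {B,T0}  orig:{B}
  T[2,2] 'a' = {B,T0}  orig:{B}
  T[3,3] 'a' = {B,T0}  orig:{B}
  T[4,4] 'a' = {B,T0}  orig:{B}
  T[5,5] 'a' = {B,T0}  orig:{B}
  T[0,1] 'aa' = {B,S}
  T[1,2] 'aa' = {B,S}
  T[2,3] 'aa' = {B,S}
  T[3,4] 'aa' = {B,S}
  T[4,5] 'aa' = {B,S}
  T[0,2] 'aaa' = {B,S}
  T[1,3] 'aaa' = {B,S}
  T[2,4] 'aaa' = {B,S}
  T[3,5] 'aaa' = {B,S}
  T[0,3] 'aaaa' = {B,S}
  T[1,4] 'aaaa' = {B,S}
  T[2,5] 'aaaa' = {B,S}
  T[0,4] 'aaaaa' = {B,S}
  T[1,5] 'aaaaa' = {B,S}
  T[0,5] 'aaaaaa' = {B,S}

S ∈ T[0,5] ⇒ YES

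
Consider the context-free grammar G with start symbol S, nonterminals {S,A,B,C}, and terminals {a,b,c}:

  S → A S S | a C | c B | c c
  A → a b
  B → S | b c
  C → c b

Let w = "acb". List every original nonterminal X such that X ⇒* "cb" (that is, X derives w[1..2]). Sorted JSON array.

CNF form of G:
  S -> A X4 | T0 C | T2 B | T2 T2
  A -> T0 T1
  B -> A X3 | T0 C | T1 T2 | T2 B | T2 T2
  C -> T2 T1
  T0 -> a
  T1 -> b
  T2 -> c
  X3 -> S S
  X4 -> S S

CYK fill (cells [i..j] with 1 ≤ i ≤ j ≤ 2 only):
  T[1,1] 'c' = {T2}  orig:{}
  T[2,2] 'b' = {T1}  orig:{}
  T[1,2] 'cb' = {C}

Original NTs in T[1,2] deriving "cb": ["C"]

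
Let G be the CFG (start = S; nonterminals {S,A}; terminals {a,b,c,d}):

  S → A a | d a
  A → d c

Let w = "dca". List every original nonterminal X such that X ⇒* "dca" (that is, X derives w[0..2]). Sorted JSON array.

CNF form of G:
  S -> A T2 | T0 T2
  A -> T0 T1
  T0 -> d
  T1 -> c
  T2 -> a

CYK table (by increasing span) — only the sub-triangle for w[0..2]:
  [0..0]={T0}  "d"  orig:{}
  [1..1]={T1}  "c"  orig:{}
  [2..2]={T2}  "a"  orig:{}
  [0..1]={A}  "dc"
  [1..2]=∅  "ca"
  [0..2]={S}  "dca"

Original NTs in T[0,2] deriving "dca": ["S"]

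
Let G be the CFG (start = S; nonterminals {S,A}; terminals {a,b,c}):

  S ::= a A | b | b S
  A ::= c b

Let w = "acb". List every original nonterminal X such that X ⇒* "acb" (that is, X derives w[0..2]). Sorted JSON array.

Convert to CNF:
  S -> T1 S | T2 A | b
  A -> T0 T1
  T0 -> c
  T1 -> b
  T2 -> a

CYK fill (cells [i..j] with 0 ≤ i ≤ j ≤ 2 only):
  T[0,0] 'a' = {T2}  orig:{}
  T[1,1] 'c' = {T0}  orig:{}
  T[2,2] 'b' = {S,T1}  orig:{S}
  T[0,1] 'ac' = ∅
  T[1,2] 'cb' = {A}
  T[0,2] 'acb' = {S}

Original NTs in T[0,2] deriving "acb": ["S"]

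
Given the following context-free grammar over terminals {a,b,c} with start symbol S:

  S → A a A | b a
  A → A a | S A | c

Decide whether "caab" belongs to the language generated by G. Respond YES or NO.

Convert to CNF:
  S -> A X2 | T1 T0
  A -> A T0 | S A | c
  T0 -> a
  T1 -> b
  X2 -> T0 A

Fill CYK table bottom-up:
  [0..0]={A}  "c"
  [1..1]={T0}  "a"  orig:{}
  [2..2]={T0}  "a"  orig:{}
  [3..3]={T1}  "b"  orig:{}
  [0..1]={A}  "ca"
  [1..2]=∅  "aa"
  [2..3]=∅  "ab"
  [0..2]={A}  "caa"
  [1..3]=∅  "aab"
  [0..3]=∅  "caab"

S ∉ T[0,3] ⇒ NO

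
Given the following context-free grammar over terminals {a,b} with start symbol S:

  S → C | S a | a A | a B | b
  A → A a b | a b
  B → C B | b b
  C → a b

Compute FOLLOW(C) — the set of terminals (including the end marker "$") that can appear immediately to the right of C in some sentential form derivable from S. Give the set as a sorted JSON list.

Compute FIRST by fixpoint:
iter 1:
  A via A→a b: +{a}
  B via B→b b: +{b}
  C via C→a b: +{a}
  S via S→C: +{a}
  S via S→b: +{b}
  FIRST(S)={a,b}  FIRST(A)={a}  FIRST(B)={b}  FIRST(C)={a}
iter 2:
  B via B→C B: +{a}
  FIRST(S)={a,b}  FIRST(A)={a}  FIRST(B)={a,b}  FIRST(C)={a}
iter 3: (no change)
  FIRST(S)={a,b}  FIRST(A)={a}  FIRST(B)={a,b}  FIRST(C)={a}

FOLLOW sets:
FOLLOW(S) := {$}
iter 1:
  A→A a b: FOLLOW(A) ⊇ FIRST(a) = {a}; new: +{a}
  B→C B: FOLLOW(C) ⊇ FIRST(B) = {a,b}; new: +{a,b}
  S→C: FOLLOW(C) ⊇ FOLLOW(S) ⊇ {$}; new: +{$}
  S→S a: FOLLOW(S) ⊇ FIRST(a) = {a}; new: +{a}
  S→a A: FOLLOW(A) ⊇ FOLLOW(S) ⊇ {$,a}; new: +{$}
  S→a B: FOLLOW(B) ⊇ FOLLOW(S) ⊇ {$,a}; new: +{$,a}
  S: {$,a}  A: {$,a}  B: {$,a}  C: {$,a,b}
iter 2: (stable)
  S: {$,a}  A: {$,a}  B: {$,a}  C: {$,a,b}

FOLLOW(C) = ["$", "a", "b"]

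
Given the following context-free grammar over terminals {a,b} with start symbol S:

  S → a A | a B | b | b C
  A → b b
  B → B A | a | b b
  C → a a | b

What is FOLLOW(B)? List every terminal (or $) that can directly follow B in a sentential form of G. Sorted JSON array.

Compute FIRST by fixpoint:
iter 1:
  A via A→b b: +{b}
  B via B→a: +{a}
  B via B→b b: +{b}
  C via C→a a: +{a}
  C via C→b: +{b}
  S via S→a A: +{a}
  S via S→b: +{b}
  FIRST[S]={a,b}  FIRST[A]={b}  FIRST[B]={a,b}  FIRST[C]={a,b}
iter 2: done
  FIRST[S]={a,b}  FIRST[A]={b}  FIRST[B]={a,b}  FIRST[C]={a,b}

FOLLOW iteration:
seed FOLLOW(S) with $
[1]
  B→B A: FOLLOW(B) ⊇ FIRST(A) = {b}; new: +{b}
  B→B A: FOLLOW(A) ⊇ FOLLOW(B) ⊇ {b}; new: +{b}
  S→a A: FOLLOW(A) ⊇ FOLLOW(S) ⊇ {$}; new: +{$}
  S→a B: FOLLOW(B) ⊇ FOLLOW(S) ⊇ {$}; new: +{$}
  S→b C: FOLLOW(C) ⊇ FOLLOW(S) ⊇ {$}; new: +{$}
  FOLLOW(S)={$}  FOLLOW(A)={$,b}  FOLLOW(B)={$,b}  FOLLOW(C)={$}
[2] done
  FOLLOW(S)={$}  FOLLOW(A)={$,b}  FOLLOW(B)={$,b}  FOLLOW(C)={$}

FOLLOW(B) = ["$", "b"]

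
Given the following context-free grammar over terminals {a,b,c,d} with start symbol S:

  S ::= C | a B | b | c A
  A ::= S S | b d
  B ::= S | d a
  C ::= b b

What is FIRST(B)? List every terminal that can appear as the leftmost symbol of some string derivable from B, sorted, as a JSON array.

FIRST sets, iterate to fixpoint:
pass 1:
  A via A→b d: +{b}
  B via B→d a: +{d}
  C via C→b b: +{b}
  S via S→C: +{b}
  S via S→a B: +{a}
  S via S→c A: +{c}
  FIRST[S]={a,b,c}  FIRST[A]={b}  FIRST[B]={d}  FIRST[C]={b}
pass 2:
  A via A→S S: +{a,c}
  B via B→S: +{a,b,c}
  FIRST[S]={a,b,c}  FIRST[A]={a,b,c}  FIRST[B]={a,b,c,d}  FIRST[C]={b}
pass 3: done
  FIRST[S]={a,b,c}  FIRST[A]={a,b,c}  FIRST[B]={a,b,c,d}  FIRST[C]={b}

FIRST(B) = ["a", "b", "c", "d"]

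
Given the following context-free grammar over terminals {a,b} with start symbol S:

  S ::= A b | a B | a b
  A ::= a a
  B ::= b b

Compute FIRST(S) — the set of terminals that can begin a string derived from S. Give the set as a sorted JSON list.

Compute FIRST by fixpoint:
[1]
  A via A→a a: +{a}
  B via B→b b: +{b}
  S via S→A b: +{a}
  S: {a}  A: {a}  B: {b}
[2] done
  S: {a}  A: {a}  B: {b}

FIRST(S) = ["a"]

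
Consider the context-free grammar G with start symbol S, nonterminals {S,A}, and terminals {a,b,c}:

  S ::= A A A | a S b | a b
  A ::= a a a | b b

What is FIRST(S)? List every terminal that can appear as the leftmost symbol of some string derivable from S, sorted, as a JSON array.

FIRST sets, iterate to fixpoint:
iter 1:
  A via A→a a a: +{a}
  A via A→b b: +{b}
  S via S→A A A: +{a,b}
  S: {a,b}  A: {a,b}
iter 2: (stable)
  S: {a,b}  A: {a,b}

FIRST(S) = ["a", "b"]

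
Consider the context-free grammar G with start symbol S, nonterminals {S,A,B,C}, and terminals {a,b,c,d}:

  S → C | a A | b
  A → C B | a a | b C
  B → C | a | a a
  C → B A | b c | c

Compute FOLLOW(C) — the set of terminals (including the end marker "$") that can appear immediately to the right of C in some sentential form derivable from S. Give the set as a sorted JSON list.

FIRST sets, iterate to fixpoint:
pass 1:
  A via A→a a: +{a}
  A via A→b C: +{b}
  B via B→a: +{a}
  C via C→B A: +{a}
  C via C→b c: +{b}
  C via C→c: +{c}
  S via S→C: +{a,b,c}
  S: {a,b,c}  A: {a,b}  B: {a}  C: {a,b,c}
pass 2:
  A via A→C B: +{c}
  B via B→C: +{b,c}
  S: {a,b,c}  A: {a,b,c}  B: {a,b,c}  C: {a,b,c}
pass 3: (no change)
  S: {a,b,c}  A: {a,b,c}  B: {a,b,c}  C: {a,b,c}

FOLLOW sets:
seed FOLLOW(S) with $
round 1:
  A→C B: FOLLOW(C) ⊇ FIRST(B) = {a,b,c}; new: +{a,b,c}
  C→B A: FOLLOW(B) ⊇ FIRST(A) = {a,b,c}; new: +{a,b,c}
  C→B A: FOLLOW(A) ⊇ FOLLOW(C) ⊇ {a,b,c}; new: +{a,b,c}
  S→C: FOLLOW(C) ⊇ FOLLOW(S) ⊇ {$}; new: +{$}
  S→a A: FOLLOW(A) ⊇ FOLLOW(S) ⊇ {$}; new: +{$}
  FOLLOW(S)={$}  FOLLOW(A)={$,a,b,c}  FOLLOW(B)={a,b,c}  FOLLOW(C)={$,a,b,c}
round 2:
  A→C B: FOLLOW(B) ⊇ FOLLOW(A) ⊇ {$,a,b,c}; new: +{$}
  FOLLOW(S)={$}  FOLLOW(A)={$,a,b,c}  FOLLOW(B)={$,a,b,c}  FOLLOW(C)={$,a,b,c}
round 3: (stable)
  FOLLOW(S)={$}  FOLLOW(A)={$,a,b,c}  FOLLOW(B)={$,a,b,c}  FOLLOW(C)={$,a,b,c}

FOLLOW(C) = ["$", "a", "b", "c"]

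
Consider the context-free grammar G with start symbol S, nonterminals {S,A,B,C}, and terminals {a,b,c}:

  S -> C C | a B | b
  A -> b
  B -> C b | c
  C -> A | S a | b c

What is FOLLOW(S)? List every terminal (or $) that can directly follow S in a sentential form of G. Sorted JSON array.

FIRST sets, iterate to fixpoint:
[1]
  A via A→b: +{b}
  B via B→c: +{c}
  C via C→A: +{b}
  S via S→C C: +{b}
  S via S→a B: +{a}
  S: {a,b}  A: {b}  B: {c}  C: {b}
[2]
  B via B→C b: +{b}
  C via C→S a: +{a}
  S: {a,b}  A: {b}  B: {b,c}  C: {a,b}
[3]
  B via B→C b: +{a}
  S: {a,b}  A: {b}  B: {a,b,c}  C: {a,b}
[4] (no change)
  S: {a,b}  A: {b}  B: {a,b,c}  C: {a,b}

Compute FOLLOW by fixpoint:
initialize: $ ∈ FOLLOW(S)
pass 1:
  B→C b: FOLLOW(C) ⊇ FIRST(b) = {b}; new: +{b}
  C→A: FOLLOW(A) ⊇ FOLLOW(C) ⊇ {b}; new: +{b}
  C→S a: FOLLOW(S) ⊇ FIRST(a) = {a}; new: +{a}
  S→C C: FOLLOW(C) ⊇ FIRST(C) = {a,b}; new: +{a}
  S→C C: FOLLOW(C) ⊇ FOLLOW(S) ⊇ {$,a}; new: +{$}
  S→a B: FOLLOW(B) ⊇ FOLLOW(S) ⊇ {$,a}; new: +{$,a}
  FOLLOW(S)={$,a}  FOLLOW(A)={b}  FOLLOW(B)={$,a}  FOLLOW(C)={$,a,b}
pass 2:
  C→A: FOLLOW(A) ⊇ FOLLOW(C) ⊇ {$,a,b}; new: +{$,a}
  FOLLOW(S)={$,a}  FOLLOW(A)={$,a,b}  FOLLOW(B)={$,a}  FOLLOW(C)={$,a,b}
pass 3: done
  FOLLOW(S)={$,a}  FOLLOW(A)={$,a,b}  FOLLOW(B)={$,a}  FOLLOW(C)={$,a,b}

FOLLOW(S) = ["$", "a"]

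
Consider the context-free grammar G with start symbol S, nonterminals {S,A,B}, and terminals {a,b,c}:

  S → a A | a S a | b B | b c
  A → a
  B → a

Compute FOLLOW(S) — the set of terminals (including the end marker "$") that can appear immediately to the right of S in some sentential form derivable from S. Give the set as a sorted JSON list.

FIRST iteration:
round 1:
  A via A→a: +{a}
  B via B→a: +{a}
  S via S→a A: +{a}
  S via S→b B: +{b}
  S: {a,b}  A: {a}  B: {a}
round 2: (no change)
  S: {a,b}  A: {a}  B: {a}

FOLLOW sets:
FOLLOW(S) := {$}
pass 1:
  S→a A: FOLLOW(A) ⊇ FOLLOW(S) ⊇ {$}; new: +{$}
  S→a S a: FOLLOW(S) ⊇ FIRST(a) = {a}; new: +{a}
  S→b B: FOLLOW(B) ⊇ FOLLOW(S) ⊇ {$,a}; new: +{$,a}
  FOLLOW(S)={$,a}  FOLLOW(A)={$}  FOLLOW(B)={$,a}
pass 2:
  S→a A: FOLLOW(A) ⊇ FOLLOW(S) ⊇ {$,a}; new: +{a}
  FOLLOW(S)={$,a}  FOLLOW(A)={$,a}  FOLLOW(B)={$,a}
pass 3: (stable)
  FOLLOW(S)={$,a}  FOLLOW(A)={$,a}  FOLLOW(B)={$,a}

FOLLOW(S) = ["$", "a"]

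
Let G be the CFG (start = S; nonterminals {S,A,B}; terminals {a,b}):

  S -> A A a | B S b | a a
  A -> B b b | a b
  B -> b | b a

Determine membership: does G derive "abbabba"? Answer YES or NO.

CNF form of G:
  S -> A X3 | B X4 | T1 T1
  A -> B X2 | T1 T0
  B -> T0 T1 | b
  T0 -> b
  T1 -> a
  X2 -> T0 T0
  X3 -> A T1
  X4 -> S T0

CYK fill:
  [0..0]={T1}  "a"  orig:{}
  [1..1]={B,T0}  "b"  orig:{B}
  [2..2]={B,T0}  "b"  orig:{B}
  [3..3]={T1}  "a"  orig:{}
  [4..4]={B,T0}  "b"  orig:{B}
  [5..5]={B,T0}  "b"  orig:{B}
  [6..6]={T1}  "a"  orig:{}
  [0..1]={A}  "ab"
  [1..2]={X2}  "bb"  orig:{}
  [2..3]={B}  "ba"
  [3..4]={A}  "ab"
  [4..5]={X2}  "bb"  orig:{}
  [5..6]={B}  "ba"
  [0..2]=∅  "abb"
  [1..3]=∅  "bba"
  [2..4]=∅  "bab"
  [3..5]=∅  "abb"
  [4..6]=∅  "bba"
  [0..3]=∅  "abba"
  [1..4]=∅  "bbab"
  [2..5]={A}  "babb"
  [3..6]=∅  "abba"
  [0..4]=∅  "abbab"
  [1..5]=∅  "bbabb"
  [2..6]={X3}  "babba"  orig:{}
  [0..5]=∅  "abbabb"
  [1..6]=∅  "bbabba"
  [0..6]={S}  "abbabba"

S ∈ T[0,6] ⇒ YES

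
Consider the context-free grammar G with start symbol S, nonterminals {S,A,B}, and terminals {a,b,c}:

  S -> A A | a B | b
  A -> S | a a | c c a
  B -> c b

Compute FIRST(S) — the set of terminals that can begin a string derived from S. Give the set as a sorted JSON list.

FIRST iteration:
round 1:
  A via A→a a: +{a}
  A via A→c c a: +{c}
  B via B→c b: +{c}
  S via S→A A: +{a,c}
  S via S→b: +{b}
  S: {a,b,c}  A: {a,c}  B: {c}
round 2:
  A via A→S: +{b}
  S: {a,b,c}  A: {a,b,c}  B: {c}
round 3: — fixpoint
  S: {a,b,c}  A: {a,b,c}  B: {c}

FIRST(S) = ["a", "b", "c"]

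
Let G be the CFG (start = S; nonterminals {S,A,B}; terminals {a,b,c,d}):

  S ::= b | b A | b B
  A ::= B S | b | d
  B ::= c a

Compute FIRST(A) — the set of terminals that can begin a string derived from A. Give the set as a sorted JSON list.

FIRST iteration:
round 1:
  A via A→b: +{b}
  A via A→d: +{d}
  B via B→c a: +{c}
  S via S→b: +{b}
  FIRST[S]={b}  FIRST[A]={b,d}  FIRST[B]={c}
round 2:
  A via A→B S: +{c}
  FIRST[S]={b}  FIRST[A]={b,c,d}  FIRST[B]={c}
round 3: done
  FIRST[S]={b}  FIRST[A]={b,c,d}  FIRST[B]={c}

FIRST(A) = ["b", "c", "d"]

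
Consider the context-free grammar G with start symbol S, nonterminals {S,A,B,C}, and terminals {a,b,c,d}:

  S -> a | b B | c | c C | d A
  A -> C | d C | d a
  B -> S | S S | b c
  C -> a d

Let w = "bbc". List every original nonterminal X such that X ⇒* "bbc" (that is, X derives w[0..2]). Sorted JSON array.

CNF form of G:
  S -> T1 A | T2 B | T3 C | a | c
  A -> T0 T1 | T1 C | T1 T0
  B -> S S | T1 A | T2 B | T2 T3 | T3 C | a | c
  C -> T0 T1
  T0 -> a
  T1 -> d
  T2 -> b
  T3 -> c

Fill CYK table bottom-up — only the sub-triangle for w[0..2]:
  T[0,0] 'b' = {T2}  orig:{}
  T[1,1] 'b' = {T2}  orig:{}
  T[2,2] 'c' = {B,S,T3}  orig:{B,S}
  T[0,1] 'bb' = ∅
  T[1,2] 'bc' = {B,S}
  T[0,2] 'bbc' = {B,S}

Original NTs in T[0,2] deriving "bbc": ["B", "S"]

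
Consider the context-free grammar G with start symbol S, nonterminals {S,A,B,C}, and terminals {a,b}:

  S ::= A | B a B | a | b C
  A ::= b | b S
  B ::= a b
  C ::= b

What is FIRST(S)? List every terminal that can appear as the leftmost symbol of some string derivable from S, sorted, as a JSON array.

Compute FIRST by fixpoint:
iter 1:
  A via A→b: +{b}
  B via B→a b: +{a}
  C via C→b: +{b}
  S via S→A: +{b}
  S via S→B a B: +{a}
  S: {a,b}  A: {b}  B: {a}  C: {b}
iter 2: — fixpoint
  S: {a,b}  A: {b}  B: {a}  C: {b}

FIRST(S) = ["a", "b"]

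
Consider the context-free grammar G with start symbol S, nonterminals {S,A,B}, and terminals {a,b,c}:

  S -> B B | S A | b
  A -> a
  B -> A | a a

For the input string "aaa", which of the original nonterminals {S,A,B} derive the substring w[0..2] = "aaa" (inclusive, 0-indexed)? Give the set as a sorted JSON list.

Convert to CNF:
  S -> B B | S A | b
  A -> a
  B -> T0 T0 | a
  T0 -> a

CYK fill (cells [i..j] with 0 ≤ i ≤ j ≤ 2 only):
  cell(0,0) a: {A,B,T0}  orig:{A,B}
  cell(1,1) a: {A,B,T0}  orig:{A,B}
  cell(2,2) a: {A,B,T0}  orig:{A,B}
  cell(0,1) aa: {B,S}
  cell(1,2) aa: {B,S}
  cell(0,2) aaa: {S}

Original NTs in T[0,2] deriving "aaa": ["S"]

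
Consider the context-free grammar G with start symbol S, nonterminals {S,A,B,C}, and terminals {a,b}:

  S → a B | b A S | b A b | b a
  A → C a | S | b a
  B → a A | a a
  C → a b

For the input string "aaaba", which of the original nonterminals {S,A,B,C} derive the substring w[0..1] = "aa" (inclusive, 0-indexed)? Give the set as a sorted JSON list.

CNF form of G:
  S -> T0 B | T1 T0 | T1 X4 | T1 X5
  A -> C T0 | T0 B | T1 T0 | T1 X2 | T1 X3
  B -> T0 A | T0 T0
  C -> T0 T1
  T0 -> a
  T1 -> b
  X2 -> A S
  X3 -> A T1
  X4 -> A S
  X5 -> A T1

Fill CYK table bottom-up — only the sub-triangle for w[0..1]:
  T[0,0] 'a' = {T0}  orig:{}
  T[1,1] 'a' = {T0}  orig:{}
  T[0,1] 'aa' = {B}

Original NTs in T[0,1] deriving "aa": ["B"]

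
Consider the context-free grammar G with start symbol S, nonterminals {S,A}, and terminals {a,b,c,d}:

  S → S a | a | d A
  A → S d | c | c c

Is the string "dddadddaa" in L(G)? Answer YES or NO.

CNF form of G:
  S -> S T2 | T0 A | a
  A -> S T0 | T1 T1 | c
  T0 -> d
  T1 -> c
  T2 -> a

CYK table (by increasing span):
  cell(0,0) d: {T0}  orig:{}
  cell(1,1) d: {T0}  orig:{}
  cell(2,2) d: {T0}  orig:{}
  cell(3,3) a: {S,T2}  orig:{S}
  cell(4,4) d: {T0}  orig:{}
  cell(5,5) d: {T0}  orig:{}
  cell(6,6) d: {T0}  orig:{}
  cell(7,7) a: {S,T2}  orig:{S}
  cell(8,8) a: {S,T2}  orig:{S}
  cell(0,1) dd: ∅
  cell(1,2) dd: ∅
  cell(2,3) da: ∅
  cell(3,4) ad: {A}
  cell(4,5) dd: ∅
  cell(5,6) dd: ∅
  cell(6,7) da: ∅
  cell(7,8) aa: {S}
  cell(0,2) ddd: ∅
  cell(1,3) dda: ∅
  cell(2,4) dad: {S}
  cell(3,5) add: ∅
  cell(4,6) ddd: ∅
  cell(5,7) dda: ∅
  cell(6,8) daa: ∅
  cell(0,3) ddda: ∅
  cell(1,4) ddad: ∅
  cell(2,5) dadd: {A}
  cell(3,6) addd: ∅
  cell(4,7) ddda: ∅
  cell(5,8) ddaa: ∅
  cell(0,4) dddad: ∅
  cell(1,5) ddadd: {S}
  cell(2,6) daddd: ∅
  cell(3,7) addda: ∅
  cell(4,8) dddaa: ∅
  cell(0,5) dddadd: ∅
  cell(1,6) ddaddd: {A}
  cell(2,7) daddda: ∅
  cell(3,8) adddaa: ∅
  cell(0,6) dddaddd: {S}
  cell(1,7) ddaddda: ∅
  cell(2,8) dadddaa: ∅
  cell(0,7) dddaddda: {S}
  cell(1,8) ddadddaa: ∅
  cell(0,8) dddadddaa: {S}

S ∈ T[0,8] ⇒ YES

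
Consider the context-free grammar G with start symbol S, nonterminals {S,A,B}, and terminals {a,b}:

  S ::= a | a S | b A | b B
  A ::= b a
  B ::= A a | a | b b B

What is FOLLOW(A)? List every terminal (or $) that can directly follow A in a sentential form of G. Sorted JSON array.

FIRST sets, iterate to fixpoint:
[1]
  A via A→b a: +{b}
  B via B→A a: +{b}
  B via B→a: +{a}
  S via S→a: +{a}
  S via S→b A: +{b}
  S: {a,b}  A: {b}  B: {a,b}
[2] done
  S: {a,b}  A: {b}  B: {a,b}

FOLLOW sets:
FOLLOW(S) := {$}
pass 1:
  B→A a: FOLLOW(A) ⊇ FIRST(a) = {a}; new: +{a}
  S→b A: FOLLOW(A) ⊇ FOLLOW(S) ⊇ {$}; new: +{$}
  S→b B: FOLLOW(B) ⊇ FOLLOW(S) ⊇ {$}; new: +{$}
  FOLLOW[S]={$}  FOLLOW[A]={$,a}  FOLLOW[B]={$}
pass 2: done
  FOLLOW[S]={$}  FOLLOW[A]={$,a}  FOLLOW[B]={$}

FOLLOW(A) = ["$", "a"]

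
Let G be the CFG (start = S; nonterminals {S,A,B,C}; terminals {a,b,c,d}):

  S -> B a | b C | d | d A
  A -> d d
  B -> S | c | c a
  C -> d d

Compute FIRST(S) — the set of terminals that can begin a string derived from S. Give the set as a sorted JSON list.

FIRST iteration:
iter 1:
  A via A→d d: +{d}
  B via B→c: +{c}
  C via C→d d: +{d}
  S via S→B a: +{c}
  S via S→b C: +{b}
  S via S→d: +{d}
  S: {b,c,d}  A: {d}  B: {c}  C: {d}
iter 2:
  B via B→S: +{b,d}
  S: {b,c,d}  A: {d}  B: {b,c,d}  C: {d}
iter 3: — fixpoint
  S: {b,c,d}  A: {d}  B: {b,c,d}  C: {d}

FIRST(S) = ["b", "c", "d"]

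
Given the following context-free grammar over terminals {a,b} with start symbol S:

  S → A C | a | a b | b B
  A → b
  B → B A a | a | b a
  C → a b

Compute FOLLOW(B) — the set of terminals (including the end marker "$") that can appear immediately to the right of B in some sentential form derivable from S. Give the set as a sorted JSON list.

FIRST sets, iterate to fixpoint:
[1]
  A via A→b: +{b}
  B via B→a: +{a}
  B via B→b a: +{b}
  C via C→a b: +{a}
  S via S→A C: +{b}
  S via S→a: +{a}
  FIRST(S)={a,b}  FIRST(A)={b}  FIRST(B)={a,b}  FIRST(C)={a}
[2] (stable)
  FIRST(S)={a,b}  FIRST(A)={b}  FIRST(B)={a,b}  FIRST(C)={a}

FOLLOW sets:
initialize: $ ∈ FOLLOW(S)
[1]
  B→B A a: FOLLOW(B) ⊇ FIRST(A) = {b}; new: +{b}
  B→B A a: FOLLOW(A) ⊇ FIRST(a) = {a}; new: +{a}
  S→A C: FOLLOW(C) ⊇ FOLLOW(S) ⊇ {$}; new: +{$}
  S→b B: FOLLOW(B) ⊇ FOLLOW(S) ⊇ {$}; new: +{$}
  FOLLOW[S]={$}  FOLLOW[A]={a}  FOLLOW[B]={$,b}  FOLLOW[C]={$}
[2] done
  FOLLOW[S]={$}  FOLLOW[A]={a}  FOLLOW[B]={$,b}  FOLLOW[C]={$}

FOLLOW(B) = ["$", "b"]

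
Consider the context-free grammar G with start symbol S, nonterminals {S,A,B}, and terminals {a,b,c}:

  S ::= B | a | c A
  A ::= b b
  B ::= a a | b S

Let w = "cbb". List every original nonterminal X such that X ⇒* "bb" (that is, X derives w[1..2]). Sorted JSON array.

Convert to CNF:
  S -> T0 S | T1 T1 | T2 A | a
  A -> T0 T0
  B -> T0 S | T1 T1
  T0 -> b
  T1 -> a
  T2 -> c

Fill CYK table bottom-up (cells [i..j] with 1 ≤ i ≤ j ≤ 2 only):
  cell(1,1) b: {T0}  orig:{}
  cell(2,2) b: {T0}  orig:{}
  cell(1,2) bb: {A}

Original NTs in T[1,2] deriving "bb": ["A"]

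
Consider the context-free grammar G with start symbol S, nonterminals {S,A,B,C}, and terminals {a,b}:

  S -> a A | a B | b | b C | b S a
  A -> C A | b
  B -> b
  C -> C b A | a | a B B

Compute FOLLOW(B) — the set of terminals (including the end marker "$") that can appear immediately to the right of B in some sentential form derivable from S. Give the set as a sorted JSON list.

Compute FIRST by fixpoint:
pass 1:
  A via A→b: +{b}
  B via B→b: +{b}
  C via C→a: +{a}
  S via S→a A: +{a}
  S via S→b: +{b}
  FIRST(S)={a,b}  FIRST(A)={b}  FIRST(B)={b}  FIRST(C)={a}
pass 2:
  A via A→C A: +{a}
  FIRST(S)={a,b}  FIRST(A)={a,b}  FIRST(B)={b}  FIRST(C)={a}
pass 3: — fixpoint
  FIRST(S)={a,b}  FIRST(A)={a,b}  FIRST(B)={b}  FIRST(C)={a}

Compute FOLLOW by fixpoint:
initialize: $ ∈ FOLLOW(S)
round 1:
  A→C A: FOLLOW(C) ⊇ FIRST(A) = {a,b}; new: +{a,b}
  C→C b A: FOLLOW(A) ⊇ FOLLOW(C) ⊇ {a,b}; new: +{a,b}
  C→a B B: FOLLOW(B) ⊇ FIRST(B) = {b}; new: +{b}
  C→a B B: FOLLOW(B) ⊇ FOLLOW(C) ⊇ {a,b}; new: +{a}
  S→a A: FOLLOW(A) ⊇ FOLLOW(S) ⊇ {$}; new: +{$}
  S→a B: FOLLOW(B) ⊇ FOLLOW(S) ⊇ {$}; new: +{$}
  S→b C: FOLLOW(C) ⊇ FOLLOW(S) ⊇ {$}; new: +{$}
  S→b S a: FOLLOW(S) ⊇ FIRST(a) = {a}; new: +{a}
  FOLLOW(S)={$,a}  FOLLOW(A)={$,a,b}  FOLLOW(B)={$,a,b}  FOLLOW(C)={$,a,b}
round 2: (no change)
  FOLLOW(S)={$,a}  FOLLOW(A)={$,a,b}  FOLLOW(B)={$,a,b}  FOLLOW(C)={$,a,b}

FOLLOW(B) = ["$", "a", "b"]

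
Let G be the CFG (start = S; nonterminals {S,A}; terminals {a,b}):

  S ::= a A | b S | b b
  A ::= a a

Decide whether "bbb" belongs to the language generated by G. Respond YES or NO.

Convert to CNF:
  S -> T0 A | T1 S | T1 T1
  A -> T0 T0
  T0 -> a
  T1 -> b

CYK fill:
  [0..0]={T1}  "b"  orig:{}
  [1..1]={T1}  "b"  orig:{}
  [2..2]={T1}  "b"  orig:{}
  [0..1]={S}  "bb"
  [1..2]={S}  "bb"
  [0..2]={S}  "bbb"

S ∈ T[0,2] ⇒ YES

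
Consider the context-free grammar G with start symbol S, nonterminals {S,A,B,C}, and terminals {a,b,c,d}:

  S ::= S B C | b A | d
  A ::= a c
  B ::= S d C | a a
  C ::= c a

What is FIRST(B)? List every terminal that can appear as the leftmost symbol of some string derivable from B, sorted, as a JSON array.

FIRST iteration:
[1]
  A via A→a c: +{a}
  B via B→a a: +{a}
  C via C→c a: +{c}
  S via S→b A: +{b}
  S via S→d: +{d}
  FIRST(S)={b,d}  FIRST(A)={a}  FIRST(B)={a}  FIRST(C)={c}
[2]
  B via B→S d C: +{b,d}
  FIRST(S)={b,d}  FIRST(A)={a}  FIRST(B)={a,b,d}  FIRST(C)={c}
[3] — fixpoint
  FIRST(S)={b,d}  FIRST(A)={a}  FIRST(B)={a,b,d}  FIRST(C)={c}

FIRST(B) = ["a", "b", "d"]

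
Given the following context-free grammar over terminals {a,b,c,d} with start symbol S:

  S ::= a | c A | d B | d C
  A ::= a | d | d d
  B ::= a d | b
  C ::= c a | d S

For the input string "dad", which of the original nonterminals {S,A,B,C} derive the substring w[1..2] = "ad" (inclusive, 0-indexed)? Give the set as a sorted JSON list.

Convert to CNF:
  S -> T0 B | T0 C | T2 A | a
  A -> T0 T0 | a | d
  B -> T1 T0 | b
  C -> T0 S | T2 T1
  T0 -> d
  T1 -> a
  T2 -> c

CYK table (by increasing span), restricted to cells inside w[1..2]:
  [1..1]={A,S,T1}  "a"  orig:{A,S}
  [2..2]={A,T0}  "d"  orig:{A}
  [1..2]={B}  "ad"

Original NTs in T[1,2] deriving "ad": ["B"]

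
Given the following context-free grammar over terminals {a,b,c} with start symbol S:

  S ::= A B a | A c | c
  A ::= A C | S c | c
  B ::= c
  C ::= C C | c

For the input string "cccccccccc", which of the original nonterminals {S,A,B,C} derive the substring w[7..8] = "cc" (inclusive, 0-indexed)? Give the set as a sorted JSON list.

CNF form of G:
  S -> A T0 | A X2 | c
  A -> A C | S T0 | c
  B -> c
  C -> C C | c
  T0 -> c
  T1 -> a
  X2 -> B T1

Fill CYK table bottom-up (cells [i..j] with 7 ≤ i ≤ j ≤ 8 only):
  cell(7,7) c: {A,B,C,S,T0}  orig:{A,B,C,S}
  cell(8,8) c: {A,B,C,S,T0}  orig:{A,B,C,S}
  cell(7,8) cc: {A,C,S}

Original NTs in T[7,8] deriving "cc": ["A", "C", "S"]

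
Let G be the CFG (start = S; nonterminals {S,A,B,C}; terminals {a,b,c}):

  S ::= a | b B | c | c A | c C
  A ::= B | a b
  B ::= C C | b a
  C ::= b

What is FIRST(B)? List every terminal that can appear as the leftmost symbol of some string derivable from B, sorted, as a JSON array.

FIRST iteration:
iter 1:
  A via A→a b: +{a}
  B via B→b a: +{b}
  C via C→b: +{b}
  S via S→a: +{a}
  S via S→b B: +{b}
  S via S→c: +{c}
  FIRST(S)={a,b,c}  FIRST(A)={a}  FIRST(B)={b}  FIRST(C)={b}
iter 2:
  A via A→B: +{b}
  FIRST(S)={a,b,c}  FIRST(A)={a,b}  FIRST(B)={b}  FIRST(C)={b}
iter 3: — fixpoint
  FIRST(S)={a,b,c}  FIRST(A)={a,b}  FIRST(B)={b}  FIRST(C)={b}

FIRST(B) = ["b"]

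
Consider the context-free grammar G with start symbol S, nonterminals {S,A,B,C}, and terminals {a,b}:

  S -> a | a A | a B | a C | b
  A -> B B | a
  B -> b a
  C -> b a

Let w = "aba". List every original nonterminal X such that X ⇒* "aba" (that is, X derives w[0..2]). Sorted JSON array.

CNF form of G:
  S -> T1 A | T1 B | T1 C | a | b
  A -> B B | a
  B -> T0 T1
  C -> T0 T1
  T0 -> b
  T1 -> a

Fill CYK table bottom-up, restricted to cells inside w[0..2]:
  T[0,0] 'a' = {A,S,T1}  orig:{A,S}
  T[1,1] 'b' = {S,T0}  orig:{S}
  T[2,2] 'a' = {A,S,T1}  orig:{A,S}
  T[0,1] 'ab' = ∅
  T[1,2] 'ba' = {B,C}
  T[0,2] 'aba' = {S}

Original NTs in T[0,2] deriving "aba": ["S"]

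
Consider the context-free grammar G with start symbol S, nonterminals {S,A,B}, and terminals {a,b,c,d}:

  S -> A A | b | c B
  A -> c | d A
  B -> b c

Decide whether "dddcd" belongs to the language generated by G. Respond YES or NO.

CNF form of G:
  S -> A A | T2 B | b
  A -> T0 A | c
  B -> T1 T2
  T0 -> d
  T1 -> b
  T2 -> c

CYK table (by increasing span):
  T[0,0] 'd' = {T0}  orig:{}
  T[1,1] 'd' = {T0}  orig:{}
  T[2,2] 'd' = {T0}  orig:{}
  T[3,3] 'c' = {A,T2}  orig:{A}
  T[4,4] 'd' = {T0}  orig:{}
  T[0,1] 'dd' = ∅
  T[1,2] 'dd' = ∅
  T[2,3] 'dc' = {A}
  T[3,4] 'cd' = ∅
  T[0,2] 'ddd' = ∅
  T[1,3] 'ddc' = {A}
  T[2,4] 'dcd' = ∅
  T[0,3] 'dddc' = {A}
  T[1,4] 'ddcd' = ∅
  T[0,4] 'dddcd' = ∅

S ∉ T[0,4] ⇒ NO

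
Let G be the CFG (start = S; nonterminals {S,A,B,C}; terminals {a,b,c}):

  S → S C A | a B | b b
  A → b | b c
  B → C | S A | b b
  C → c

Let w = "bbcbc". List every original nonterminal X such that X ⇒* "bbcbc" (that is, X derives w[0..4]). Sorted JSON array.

Convert to CNF:
  S -> S X3 | T0 T0 | T2 B
  A -> T0 T1 | b
  B -> S A | T0 T0 | c
  C -> c
  T0 -> b
  T1 -> c
  T2 -> a
  X3 -> C A

Fill CYK table bottom-up (cells [i..j] with 0 ≤ i ≤ j ≤ 4 only):
  [0..0]={A,T0}  "b"  orig:{A}
  [1..1]={A,T0}  "b"  orig:{A}
  [2..2]={B,C,T1}  "c"  orig:{B,C}
  [3..3]={A,T0}  "b"  orig:{A}
  [4..4]={B,C,T1}  "c"  orig:{B,C}
  [0..1]={B,S}  "bb"
  [1..2]={A}  "bc"
  [2..3]={X3}  "cb"  orig:{}
  [3..4]={A}  "bc"
  [0..2]=∅  "bbc"
  [1..3]=∅  "bcb"
  [2..4]={X3}  "cbc"  orig:{}
  [0..3]={S}  "bbcb"
  [1..4]=∅  "bcbc"
  [0..4]={S}  "bbcbc"

Original NTs in T[0,4] deriving "bbcbc": ["S"]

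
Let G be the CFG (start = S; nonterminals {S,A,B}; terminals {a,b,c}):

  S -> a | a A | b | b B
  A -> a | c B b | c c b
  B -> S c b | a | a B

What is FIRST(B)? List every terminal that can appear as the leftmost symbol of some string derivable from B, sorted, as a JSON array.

Compute FIRST by fixpoint:
round 1:
  A via A→a: +{a}
  A via A→c B b: +{c}
  B via B→a: +{a}
  S via S→a: +{a}
  S via S→b: +{b}
  S: {a,b}  A: {a,c}  B: {a}
round 2:
  B via B→S c b: +{b}
  S: {a,b}  A: {a,c}  B: {a,b}
round 3: — fixpoint
  S: {a,b}  A: {a,c}  B: {a,b}

FIRST(B) = ["a", "b"]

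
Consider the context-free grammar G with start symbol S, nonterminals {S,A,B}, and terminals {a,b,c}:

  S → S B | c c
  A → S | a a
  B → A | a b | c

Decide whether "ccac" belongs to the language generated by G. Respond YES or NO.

CNF form of G:
  S -> S B | T1 T1
  A -> S B | T0 T0 | T1 T1
  B -> S B | T0 T0 | T0 T2 | T1 T1 | c
  T0 -> a
  T1 -> c
  T2 -> b

CYK fill:
  [0..0]={B,T1}  "c"  orig:{B}
  [1..1]={B,T1}  "c"  orig:{B}
  [2..2]={T0}  "a"  orig:{}
  [3..3]={B,T1}  "c"  orig:{B}
  [0..1]={A,B,S}  "cc"
  [1..2]=∅  "ca"
  [2..3]=∅  "ac"
  [0..2]=∅  "cca"
  [1..3]=∅  "cac"
  [0..3]=∅  "ccac"

S ∉ T[0,3] ⇒ NO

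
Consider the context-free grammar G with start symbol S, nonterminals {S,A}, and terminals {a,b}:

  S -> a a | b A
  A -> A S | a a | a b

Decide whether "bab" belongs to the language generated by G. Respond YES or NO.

CNF form of G:
  S -> T0 T0 | T1 A
  A -> A S | T0 T0 | T0 T1
  T0 -> a
  T1 -> b

CYK table (by increasing span):
  T[0,0] 'b' = {T1}  orig:{}
  T[1,1] 'a' = {T0}  orig:{}
  T[2,2] 'b' = {T1}  orig:{}
  T[0,1] 'ba' = ∅
  T[1,2] 'ab' = {A}
  T[0,2] 'bab' = {S}

S ∈ T[0,2] ⇒ YES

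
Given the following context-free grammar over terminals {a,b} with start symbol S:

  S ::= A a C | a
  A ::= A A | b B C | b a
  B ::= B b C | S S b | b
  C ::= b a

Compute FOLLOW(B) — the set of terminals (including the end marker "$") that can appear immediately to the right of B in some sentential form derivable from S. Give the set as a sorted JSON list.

FIRST iteration:
[1]
  A via A→b B C: +{b}
  B via B→b: +{b}
  C via C→b a: +{b}
  S via S→A a C: +{b}
  S via S→a: +{a}
  FIRST[S]={a,b}  FIRST[A]={b}  FIRST[B]={b}  FIRST[C]={b}
[2]
  B via B→S S b: +{a}
  FIRST[S]={a,b}  FIRST[A]={b}  FIRST[B]={a,b}  FIRST[C]={b}
[3] — fixpoint
  FIRST[S]={a,b}  FIRST[A]={b}  FIRST[B]={a,b}  FIRST[C]={b}

Compute FOLLOW by fixpoint:
initialize: $ ∈ FOLLOW(S)
iter 1:
  A→A A: FOLLOW(A) ⊇ FIRST(A) = {b}; new: +{b}
  A→b B C: FOLLOW(B) ⊇ FIRST(C) = {b}; new: +{b}
  A→b B C: FOLLOW(C) ⊇ FOLLOW(A) ⊇ {b}; new: +{b}
  B→S S b: FOLLOW(S) ⊇ FIRST(S) = {a,b}; new: +{a,b}
  S→A a C: FOLLOW(A) ⊇ FIRST(a) = {a}; new: +{a}
  S→A a C: FOLLOW(C) ⊇ FOLLOW(S) ⊇ {$,a,b}; new: +{$,a}
  FOLLOW[S]={$,a,b}  FOLLOW[A]={a,b}  FOLLOW[B]={b}  FOLLOW[C]={$,a,b}
iter 2: done
  FOLLOW[S]={$,a,b}  FOLLOW[A]={a,b}  FOLLOW[B]={b}  FOLLOW[C]={$,a,b}

FOLLOW(B) = ["b"]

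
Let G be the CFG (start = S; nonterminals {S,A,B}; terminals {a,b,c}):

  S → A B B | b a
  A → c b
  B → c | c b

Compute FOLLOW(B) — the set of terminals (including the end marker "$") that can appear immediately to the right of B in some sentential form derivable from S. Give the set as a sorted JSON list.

FIRST sets, iterate to fixpoint:
iter 1:
  A via A→c b: +{c}
  B via B→c: +{c}
  S via S→A B B: +{c}
  S via S→b a: +{b}
  S: {b,c}  A: {c}  B: {c}
iter 2: (no change)
  S: {b,c}  A: {c}  B: {c}

Compute FOLLOW by fixpoint:
seed FOLLOW(S) with $
pass 1:
  S→A B B: FOLLOW(A) ⊇ FIRST(B) = {c}; new: +{c}
  S→A B B: FOLLOW(B) ⊇ FIRST(B) = {c}; new: +{c}
  S→A B B: FOLLOW(B) ⊇ FOLLOW(S) ⊇ {$}; new: +{$}
  FOLLOW[S]={$}  FOLLOW[A]={c}  FOLLOW[B]={$,c}
pass 2: — fixpoint
  FOLLOW[S]={$}  FOLLOW[A]={c}  FOLLOW[B]={$,c}

FOLLOW(B) = ["$", "c"]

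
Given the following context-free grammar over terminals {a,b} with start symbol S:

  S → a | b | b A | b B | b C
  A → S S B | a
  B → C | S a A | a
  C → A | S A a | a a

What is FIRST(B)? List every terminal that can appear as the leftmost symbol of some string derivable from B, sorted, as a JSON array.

Compute FIRST by fixpoint:
pass 1:
  A via A→a: +{a}
  B via B→a: +{a}
  C via C→A: +{a}
  S via S→a: +{a}
  S via S→b: +{b}
  S: {a,b}  A: {a}  B: {a}  C: {a}
pass 2:
  A via A→S S B: +{b}
  B via B→S a A: +{b}
  C via C→A: +{b}
  S: {a,b}  A: {a,b}  B: {a,b}  C: {a,b}
pass 3: — fixpoint
  S: {a,b}  A: {a,b}  B: {a,b}  C: {a,b}

FIRST(B) = ["a", "b"]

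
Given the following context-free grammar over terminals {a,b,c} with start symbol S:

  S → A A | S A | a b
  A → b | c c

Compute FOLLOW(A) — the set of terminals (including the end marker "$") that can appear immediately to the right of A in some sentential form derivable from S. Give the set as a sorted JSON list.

Compute FIRST by fixpoint:
[1]
  A via A→b: +{b}
  A via A→c c: +{c}
  S via S→A A: +{b,c}
  S via S→a b: +{a}
  FIRST(S)={a,b,c}  FIRST(A)={b,c}
[2] (no change)
  FIRST(S)={a,b,c}  FIRST(A)={b,c}

FOLLOW iteration:
initialize: $ ∈ FOLLOW(S)
round 1:
  S→A A: FOLLOW(A) ⊇ FIRST(A) = {b,c}; new: +{b,c}
  S→A A: FOLLOW(A) ⊇ FOLLOW(S) ⊇ {$}; new: +{$}
  S→S A: FOLLOW(S) ⊇ FIRST(A) = {b,c}; new: +{b,c}
  S: {$,b,c}  A: {$,b,c}
round 2: — fixpoint
  S: {$,b,c}  A: {$,b,c}

FOLLOW(A) = ["$", "b", "c"]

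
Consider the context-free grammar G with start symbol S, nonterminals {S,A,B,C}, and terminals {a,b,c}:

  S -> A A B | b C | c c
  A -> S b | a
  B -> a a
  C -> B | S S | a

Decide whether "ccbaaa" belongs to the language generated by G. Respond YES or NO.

Convert to CNF:
  S -> A X3 | T0 C | T2 T2
  A -> S T0 | a
  B -> T1 T1
  C -> S S | T1 T1 | a
  T0 -> b
  T1 -> a
  T2 -> c
  X3 -> A B

CYK fill:
  T[0,0] 'c' = {T2}  orig:{}
  T[1,1] 'c' = {T2}  orig:{}
  T[2,2] 'b' = {T0}  orig:{}
  T[3,3] 'a' = {A,C,T1}  orig:{A,C}
  T[4,4] 'a' = {A,C,T1}  orig:{A,C}
  T[5,5] 'a' = {A,C,T1}  orig:{A,C}
  T[0,1] 'cc' = {S}
  T[1,2] 'cb' = ∅
  T[2,3] 'ba' = {S}
  T[3,4] 'aa' = {B,C}
  T[4,5] 'aa' = {B,C}
  T[0,2] 'ccb' = {A}
  T[1,3] 'cba' = ∅
  T[2,4] 'baa' = {S}
  T[3,5] 'aaa' = {X3}  orig:{}
  T[0,3] 'ccba' = {C}
  T[1,4] 'cbaa' = ∅
  T[2,5] 'baaa' = ∅
  T[0,4] 'ccbaa' = {C,X3}  orig:{C}
  T[1,5] 'cbaaa' = ∅
  T[0,5] 'ccbaaa' = {S}

S ∈ T[0,5] ⇒ YES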